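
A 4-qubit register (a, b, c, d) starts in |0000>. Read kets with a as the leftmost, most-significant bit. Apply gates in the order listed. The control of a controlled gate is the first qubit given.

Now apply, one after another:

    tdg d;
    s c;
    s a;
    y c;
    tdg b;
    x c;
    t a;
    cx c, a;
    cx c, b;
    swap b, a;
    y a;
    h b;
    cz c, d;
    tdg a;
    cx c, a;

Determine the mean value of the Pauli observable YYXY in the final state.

The observable YYXY averages to 0.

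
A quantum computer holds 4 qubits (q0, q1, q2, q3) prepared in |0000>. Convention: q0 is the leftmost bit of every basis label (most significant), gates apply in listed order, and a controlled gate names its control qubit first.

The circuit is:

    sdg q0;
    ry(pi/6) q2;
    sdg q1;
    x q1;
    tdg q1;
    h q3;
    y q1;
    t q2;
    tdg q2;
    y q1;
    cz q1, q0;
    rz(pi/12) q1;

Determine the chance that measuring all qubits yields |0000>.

The probability of measuring |0000> is 0.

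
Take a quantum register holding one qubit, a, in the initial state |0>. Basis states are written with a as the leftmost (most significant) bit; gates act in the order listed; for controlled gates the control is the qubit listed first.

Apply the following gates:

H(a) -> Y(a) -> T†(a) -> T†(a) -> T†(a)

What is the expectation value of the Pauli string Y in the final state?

The expectation value of Y is sqrt(2)/2.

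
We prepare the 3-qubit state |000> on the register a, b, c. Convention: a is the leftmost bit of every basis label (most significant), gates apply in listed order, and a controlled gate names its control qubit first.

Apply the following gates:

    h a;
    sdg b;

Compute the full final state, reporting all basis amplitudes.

The resulting statevector has amplitude sqrt(2)/2 on |000>, sqrt(2)/2 on |100>, and 0 on every other basis state.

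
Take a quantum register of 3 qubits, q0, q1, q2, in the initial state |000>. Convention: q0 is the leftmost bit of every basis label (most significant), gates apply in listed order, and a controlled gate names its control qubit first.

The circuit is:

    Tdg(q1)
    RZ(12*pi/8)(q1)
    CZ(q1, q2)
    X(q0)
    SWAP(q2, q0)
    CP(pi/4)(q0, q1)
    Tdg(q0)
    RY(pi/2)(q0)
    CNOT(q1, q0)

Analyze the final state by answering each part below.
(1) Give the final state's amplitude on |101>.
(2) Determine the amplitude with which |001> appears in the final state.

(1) The final state's coefficient on |101> equals -sqrt(2)*exp(I*pi/4)/2.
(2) The amplitude on |001> is -sqrt(2)*exp(I*pi/4)/2.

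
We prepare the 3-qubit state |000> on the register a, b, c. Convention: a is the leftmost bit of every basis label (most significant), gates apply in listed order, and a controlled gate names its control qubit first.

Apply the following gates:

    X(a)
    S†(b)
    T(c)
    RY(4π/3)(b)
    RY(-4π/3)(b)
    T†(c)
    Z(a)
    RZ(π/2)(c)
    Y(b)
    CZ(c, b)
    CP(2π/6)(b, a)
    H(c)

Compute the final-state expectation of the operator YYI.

The observable YYI averages to 0. Key observation: gates 3-6 undo each other exactly, leaving only the rest of the circuit to track.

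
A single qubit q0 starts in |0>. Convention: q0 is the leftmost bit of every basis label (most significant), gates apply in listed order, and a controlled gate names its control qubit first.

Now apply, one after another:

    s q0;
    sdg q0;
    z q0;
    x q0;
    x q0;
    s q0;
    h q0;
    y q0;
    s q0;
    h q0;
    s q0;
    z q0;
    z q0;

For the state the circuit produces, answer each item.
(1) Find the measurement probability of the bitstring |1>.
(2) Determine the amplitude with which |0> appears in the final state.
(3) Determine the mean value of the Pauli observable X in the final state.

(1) Outcome |1> occurs with probability 1/2.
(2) |0> carries amplitude -1/2 - I/2 in the final state.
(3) In the final state, X has expectation -1.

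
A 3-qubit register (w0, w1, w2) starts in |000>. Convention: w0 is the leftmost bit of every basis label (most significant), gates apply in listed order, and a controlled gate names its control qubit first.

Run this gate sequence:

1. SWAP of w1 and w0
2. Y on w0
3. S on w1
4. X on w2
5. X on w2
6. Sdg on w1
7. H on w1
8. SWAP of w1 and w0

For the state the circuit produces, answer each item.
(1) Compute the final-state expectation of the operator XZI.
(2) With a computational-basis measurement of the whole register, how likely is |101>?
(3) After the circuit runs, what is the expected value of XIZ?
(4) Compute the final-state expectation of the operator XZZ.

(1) The observable XZI averages to -1. Key observation: steps 3-6 multiply out to the identity, so the circuit reduces to the remaining gates.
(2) A full measurement returns |101> with probability 0.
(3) In the final state, XIZ has expectation 1.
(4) In the final state, XZZ has expectation -1.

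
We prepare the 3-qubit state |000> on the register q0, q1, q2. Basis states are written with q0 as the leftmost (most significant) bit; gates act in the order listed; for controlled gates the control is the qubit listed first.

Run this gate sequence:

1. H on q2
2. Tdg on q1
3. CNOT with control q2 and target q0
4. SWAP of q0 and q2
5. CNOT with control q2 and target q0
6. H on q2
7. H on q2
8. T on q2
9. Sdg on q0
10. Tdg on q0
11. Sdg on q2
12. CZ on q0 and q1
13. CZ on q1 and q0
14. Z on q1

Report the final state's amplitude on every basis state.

The resulting statevector has amplitude sqrt(2)/2 on |000>, -sqrt(2)*exp(3*I*pi/4)/2 on |001>, and 0 on every other basis state.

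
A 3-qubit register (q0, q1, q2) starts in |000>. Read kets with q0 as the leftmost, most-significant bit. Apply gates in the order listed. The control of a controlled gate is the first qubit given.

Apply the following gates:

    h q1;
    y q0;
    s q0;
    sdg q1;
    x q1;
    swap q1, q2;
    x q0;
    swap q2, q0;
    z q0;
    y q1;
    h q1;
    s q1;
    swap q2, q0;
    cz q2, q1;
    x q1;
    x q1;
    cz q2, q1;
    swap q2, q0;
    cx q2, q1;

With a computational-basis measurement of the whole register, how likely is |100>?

The probability of measuring |100> is 1/4. Key observation: gates 13-18 undo each other exactly, leaving only the rest of the circuit to track.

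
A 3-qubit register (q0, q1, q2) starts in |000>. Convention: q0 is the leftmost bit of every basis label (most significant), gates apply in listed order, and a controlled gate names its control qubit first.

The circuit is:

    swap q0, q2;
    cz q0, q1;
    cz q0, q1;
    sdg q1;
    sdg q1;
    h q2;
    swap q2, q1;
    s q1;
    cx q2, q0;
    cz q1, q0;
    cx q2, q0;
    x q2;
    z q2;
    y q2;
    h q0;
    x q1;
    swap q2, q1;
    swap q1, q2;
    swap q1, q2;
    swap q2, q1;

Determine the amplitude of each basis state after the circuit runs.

The final amplitudes are -1/2 on |000>, 0 on |001>, I/2 on |010>, 0 on |011>, -1/2 on |100>, 0 on |101>, I/2 on |110>, 0 on |111>.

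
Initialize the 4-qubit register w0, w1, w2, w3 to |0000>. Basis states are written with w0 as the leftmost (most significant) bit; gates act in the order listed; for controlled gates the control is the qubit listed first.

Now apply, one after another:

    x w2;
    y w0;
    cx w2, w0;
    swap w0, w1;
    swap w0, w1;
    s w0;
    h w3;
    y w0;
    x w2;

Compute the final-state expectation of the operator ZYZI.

The expectation value of ZYZI is 0.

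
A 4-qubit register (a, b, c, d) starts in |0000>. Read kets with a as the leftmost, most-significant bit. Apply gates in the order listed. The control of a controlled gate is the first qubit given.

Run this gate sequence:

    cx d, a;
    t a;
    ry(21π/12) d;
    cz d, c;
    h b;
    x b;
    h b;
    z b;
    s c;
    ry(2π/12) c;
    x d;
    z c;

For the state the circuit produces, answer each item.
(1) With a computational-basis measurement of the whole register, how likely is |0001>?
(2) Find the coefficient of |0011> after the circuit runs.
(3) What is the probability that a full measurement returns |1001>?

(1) A full measurement returns |0001> with probability sqrt(6)/16 + sqrt(2)/8 + sqrt(3)/8 + 1/4. Key observation: the block from step 5 through step 8 cancels to the identity and can be dropped.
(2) The final state's coefficient on |0011> equals (-sqrt(2) + sqrt(6))*sqrt(sqrt(2) + 2)/8.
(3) A full measurement returns |1001> with probability 0.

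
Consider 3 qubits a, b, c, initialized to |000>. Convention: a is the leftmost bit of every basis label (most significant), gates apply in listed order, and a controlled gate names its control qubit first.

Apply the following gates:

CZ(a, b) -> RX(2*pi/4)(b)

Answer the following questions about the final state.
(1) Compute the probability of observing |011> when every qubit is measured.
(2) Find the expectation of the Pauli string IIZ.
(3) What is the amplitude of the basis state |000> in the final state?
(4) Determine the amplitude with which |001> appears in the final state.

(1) A full measurement returns |011> with probability 0.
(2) In the final state, IIZ has expectation 1.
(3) |000> carries amplitude sqrt(2)/2 in the final state.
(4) |001> carries amplitude 0 in the final state.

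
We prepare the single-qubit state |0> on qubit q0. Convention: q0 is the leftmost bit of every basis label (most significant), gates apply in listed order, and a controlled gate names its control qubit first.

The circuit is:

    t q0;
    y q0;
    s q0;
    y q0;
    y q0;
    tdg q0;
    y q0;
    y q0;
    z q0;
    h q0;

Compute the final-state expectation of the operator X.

The expectation value of X is -1.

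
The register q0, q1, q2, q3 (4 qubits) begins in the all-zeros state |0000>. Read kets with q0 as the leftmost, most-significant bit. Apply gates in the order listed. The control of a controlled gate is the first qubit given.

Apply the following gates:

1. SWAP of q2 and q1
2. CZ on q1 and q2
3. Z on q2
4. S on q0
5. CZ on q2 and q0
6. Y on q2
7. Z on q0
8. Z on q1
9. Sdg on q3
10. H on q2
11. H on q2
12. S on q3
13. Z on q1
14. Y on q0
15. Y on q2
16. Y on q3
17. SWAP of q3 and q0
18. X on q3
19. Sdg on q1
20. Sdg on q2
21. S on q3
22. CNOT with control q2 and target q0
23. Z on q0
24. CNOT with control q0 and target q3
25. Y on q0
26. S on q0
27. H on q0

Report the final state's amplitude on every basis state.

The final amplitudes are -sqrt(2)*I/2 on |0001>, -sqrt(2)*I/2 on |1001>, and 0 on every other basis state.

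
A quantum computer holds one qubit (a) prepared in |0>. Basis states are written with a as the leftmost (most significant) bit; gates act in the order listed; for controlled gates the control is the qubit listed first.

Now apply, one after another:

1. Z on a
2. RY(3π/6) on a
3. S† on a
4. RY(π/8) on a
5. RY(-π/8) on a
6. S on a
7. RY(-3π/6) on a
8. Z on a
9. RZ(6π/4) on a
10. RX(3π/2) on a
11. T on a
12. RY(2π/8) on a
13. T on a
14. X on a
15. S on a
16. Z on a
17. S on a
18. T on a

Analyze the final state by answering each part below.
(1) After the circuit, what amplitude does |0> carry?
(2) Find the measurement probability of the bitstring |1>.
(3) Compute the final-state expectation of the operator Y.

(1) The amplitude on |0> is -sqrt(2)*sqrt(sqrt(2)/4 + 1/2)*exp(I*pi/4)*cos(pi/16)**2/2 - sqrt(2)*sqrt(sqrt(2)/4 + 1/2)*exp(I*pi/4)*sin(pi/16)**2/2 + sqrt(2)*I*sqrt(1/2 - sqrt(2)/4)*sin(pi/16)**2/2 + sqrt(2)*I*sqrt(1/2 - sqrt(2)/4)*cos(pi/16)**2/2. Key observation: gates 1-8 undo each other exactly, leaving only the rest of the circuit to track.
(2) A full measurement returns |1> with probability sin(pi/16)**4/2 + sin(pi/16)**2*cos(pi/16)**2 + cos(pi/16)**4/2 - I*sqrt(1/2 - sqrt(2)/4)*sqrt(sqrt(2)/4 + 1/2)*exp(I*pi/4)*cos(pi/16)**4/2 - I*sqrt(1/2 - sqrt(2)/4)*sqrt(sqrt(2)/4 + 1/2)*exp(I*pi/4)*sin(pi/16)**2*cos(pi/16)**2 - I*sqrt(1/2 - sqrt(2)/4)*sqrt(sqrt(2)/4 + 1/2)*exp(I*pi/4)*sin(pi/16)**4/2 + I*sqrt(1/2 - sqrt(2)/4)*sqrt(sqrt(2)/4 + 1/2)*exp(-I*pi/4)*sin(pi/16)**4/2 + I*sqrt(1/2 - sqrt(2)/4)*sqrt(sqrt(2)/4 + 1/2)*exp(-I*pi/4)*sin(pi/16)**2*cos(pi/16)**2 + I*sqrt(1/2 - sqrt(2)/4)*sqrt(sqrt(2)/4 + 1/2)*exp(-I*pi/4)*cos(pi/16)**4/2.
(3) In the final state, Y has expectation -sqrt(2)/2.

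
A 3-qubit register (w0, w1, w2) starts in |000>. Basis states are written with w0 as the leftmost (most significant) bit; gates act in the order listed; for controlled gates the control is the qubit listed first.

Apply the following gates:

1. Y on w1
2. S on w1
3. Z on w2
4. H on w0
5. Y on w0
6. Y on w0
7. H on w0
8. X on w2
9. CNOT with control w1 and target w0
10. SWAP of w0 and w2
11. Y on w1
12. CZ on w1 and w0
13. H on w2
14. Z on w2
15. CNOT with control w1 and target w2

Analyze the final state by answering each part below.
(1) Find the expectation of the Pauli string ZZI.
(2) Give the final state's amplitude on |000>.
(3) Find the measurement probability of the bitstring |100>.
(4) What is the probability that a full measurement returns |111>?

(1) The expectation value of ZZI is -1. Key observation: the block from step 4 through step 7 cancels to the identity and can be dropped.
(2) The amplitude on |000> is 0.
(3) A full measurement returns |100> with probability 1/2.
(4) A full measurement returns |111> with probability 0.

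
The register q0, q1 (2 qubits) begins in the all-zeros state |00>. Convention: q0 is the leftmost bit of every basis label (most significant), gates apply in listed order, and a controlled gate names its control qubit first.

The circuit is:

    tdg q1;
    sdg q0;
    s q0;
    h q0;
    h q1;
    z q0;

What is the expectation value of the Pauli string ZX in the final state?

The expectation value of ZX is 0.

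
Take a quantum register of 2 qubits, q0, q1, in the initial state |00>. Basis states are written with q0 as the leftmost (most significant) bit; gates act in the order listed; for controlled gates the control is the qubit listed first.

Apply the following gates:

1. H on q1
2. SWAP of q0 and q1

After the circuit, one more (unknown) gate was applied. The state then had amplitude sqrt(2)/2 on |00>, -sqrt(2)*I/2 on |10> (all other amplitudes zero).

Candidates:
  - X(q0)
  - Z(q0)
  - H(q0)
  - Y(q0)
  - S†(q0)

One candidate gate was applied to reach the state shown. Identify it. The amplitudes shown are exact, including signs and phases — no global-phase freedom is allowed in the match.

It was S†(q0) that produced the state shown.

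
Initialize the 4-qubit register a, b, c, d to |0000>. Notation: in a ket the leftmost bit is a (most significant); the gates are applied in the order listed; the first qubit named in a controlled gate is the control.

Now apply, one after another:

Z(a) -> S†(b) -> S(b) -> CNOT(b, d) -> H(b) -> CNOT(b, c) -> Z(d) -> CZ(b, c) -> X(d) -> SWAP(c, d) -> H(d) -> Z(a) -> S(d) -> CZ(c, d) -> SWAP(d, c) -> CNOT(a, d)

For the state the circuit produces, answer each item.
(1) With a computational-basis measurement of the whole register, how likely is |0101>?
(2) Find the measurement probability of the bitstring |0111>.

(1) The probability of measuring |0101> is 1/4.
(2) Outcome |0111> occurs with probability 1/4.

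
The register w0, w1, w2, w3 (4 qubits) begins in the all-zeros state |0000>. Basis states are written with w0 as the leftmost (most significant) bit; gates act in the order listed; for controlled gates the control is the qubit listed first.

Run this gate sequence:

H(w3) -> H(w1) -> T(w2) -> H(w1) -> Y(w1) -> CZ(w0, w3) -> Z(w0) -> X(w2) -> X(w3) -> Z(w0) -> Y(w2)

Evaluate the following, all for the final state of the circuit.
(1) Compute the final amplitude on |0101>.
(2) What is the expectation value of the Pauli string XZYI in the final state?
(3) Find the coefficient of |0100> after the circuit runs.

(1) |0101> carries amplitude sqrt(2)/2 in the final state.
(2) In the final state, XZYI has expectation 0.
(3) |0100> carries amplitude sqrt(2)/2 in the final state.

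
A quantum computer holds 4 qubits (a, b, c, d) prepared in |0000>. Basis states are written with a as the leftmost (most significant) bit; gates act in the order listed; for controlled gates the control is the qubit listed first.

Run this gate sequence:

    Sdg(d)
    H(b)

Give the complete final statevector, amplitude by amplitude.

After the circuit, the state carries amplitude sqrt(2)/2 on |0000>, sqrt(2)/2 on |0100>, and 0 on every other basis state.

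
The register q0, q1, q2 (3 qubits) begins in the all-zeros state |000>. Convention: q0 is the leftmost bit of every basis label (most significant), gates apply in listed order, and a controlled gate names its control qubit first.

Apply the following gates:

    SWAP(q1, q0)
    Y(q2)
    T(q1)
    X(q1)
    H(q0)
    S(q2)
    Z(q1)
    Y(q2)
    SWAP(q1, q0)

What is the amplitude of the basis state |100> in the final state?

|100> carries amplitude -sqrt(2)*I/2 in the final state.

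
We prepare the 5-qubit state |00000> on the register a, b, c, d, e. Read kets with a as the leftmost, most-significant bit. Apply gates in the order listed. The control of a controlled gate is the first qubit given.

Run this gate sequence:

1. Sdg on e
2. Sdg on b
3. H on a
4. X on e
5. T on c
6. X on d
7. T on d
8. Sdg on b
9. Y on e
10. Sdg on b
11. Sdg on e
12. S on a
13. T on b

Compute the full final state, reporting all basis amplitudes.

The final amplitudes are -sqrt(2)*exp(3*I*pi/4)/2 on |00010>, sqrt(2)*exp(I*pi/4)/2 on |10010>, and 0 on every other basis state.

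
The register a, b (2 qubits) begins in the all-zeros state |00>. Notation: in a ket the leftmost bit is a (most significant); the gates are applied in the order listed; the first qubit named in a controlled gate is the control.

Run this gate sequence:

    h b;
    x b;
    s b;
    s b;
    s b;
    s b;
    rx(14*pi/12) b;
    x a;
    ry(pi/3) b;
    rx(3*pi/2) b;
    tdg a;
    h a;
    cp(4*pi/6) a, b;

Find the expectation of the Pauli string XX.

The observable XX averages to -1/2. Key observation: steps 3-6 multiply out to the identity, so the circuit reduces to the remaining gates.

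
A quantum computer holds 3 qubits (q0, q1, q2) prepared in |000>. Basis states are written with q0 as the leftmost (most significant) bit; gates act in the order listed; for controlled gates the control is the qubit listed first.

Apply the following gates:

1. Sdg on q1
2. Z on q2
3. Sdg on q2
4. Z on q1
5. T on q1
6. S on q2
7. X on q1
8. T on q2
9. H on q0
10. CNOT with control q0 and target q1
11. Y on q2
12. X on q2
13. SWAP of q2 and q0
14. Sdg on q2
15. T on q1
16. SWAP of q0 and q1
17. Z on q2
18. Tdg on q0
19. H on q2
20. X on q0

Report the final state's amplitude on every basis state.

The resulting statevector has amplitude I/2 on |000>, I/2 on |001>, 0 on |010>, 0 on |011>, -1/2 on |100>, 1/2 on |101>, 0 on |110>, 0 on |111>.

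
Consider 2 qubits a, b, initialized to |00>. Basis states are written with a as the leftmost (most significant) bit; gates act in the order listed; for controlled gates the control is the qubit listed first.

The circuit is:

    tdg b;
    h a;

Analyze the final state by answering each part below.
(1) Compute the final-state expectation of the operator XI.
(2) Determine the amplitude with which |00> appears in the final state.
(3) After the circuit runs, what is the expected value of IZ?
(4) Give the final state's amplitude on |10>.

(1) In the final state, XI has expectation 1.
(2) |00> carries amplitude sqrt(2)/2 in the final state.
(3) The observable IZ averages to 1.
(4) |10> carries amplitude sqrt(2)/2 in the final state.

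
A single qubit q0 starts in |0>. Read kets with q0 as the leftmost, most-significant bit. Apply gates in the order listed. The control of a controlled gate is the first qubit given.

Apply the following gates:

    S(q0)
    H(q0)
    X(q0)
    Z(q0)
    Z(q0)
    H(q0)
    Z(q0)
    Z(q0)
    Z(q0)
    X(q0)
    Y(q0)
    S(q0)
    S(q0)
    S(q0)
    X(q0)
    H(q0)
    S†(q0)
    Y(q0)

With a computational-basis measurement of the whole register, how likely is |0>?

Outcome |0> occurs with probability 1/2.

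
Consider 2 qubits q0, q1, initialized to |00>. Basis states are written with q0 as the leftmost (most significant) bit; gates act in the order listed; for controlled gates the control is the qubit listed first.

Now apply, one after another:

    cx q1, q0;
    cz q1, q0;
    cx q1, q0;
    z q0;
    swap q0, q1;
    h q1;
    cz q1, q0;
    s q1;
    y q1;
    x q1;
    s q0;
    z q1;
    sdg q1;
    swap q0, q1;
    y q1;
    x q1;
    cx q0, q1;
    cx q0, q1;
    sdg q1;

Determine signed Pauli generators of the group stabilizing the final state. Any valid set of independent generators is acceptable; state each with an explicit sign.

One valid set of independent stabilizer generators is +XI, +IZ (any independent generating set of the same group is equally correct).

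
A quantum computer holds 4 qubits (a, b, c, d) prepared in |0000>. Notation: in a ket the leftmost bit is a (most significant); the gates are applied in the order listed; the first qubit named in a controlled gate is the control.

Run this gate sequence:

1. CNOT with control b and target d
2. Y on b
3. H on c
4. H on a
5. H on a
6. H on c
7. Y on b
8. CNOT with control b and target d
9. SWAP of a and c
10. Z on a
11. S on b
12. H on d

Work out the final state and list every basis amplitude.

After the circuit, the state carries amplitude sqrt(2)/2 on |0000>, sqrt(2)/2 on |0001>, and 0 on every other basis state. Key observation: steps 1-8 multiply out to the identity, so the circuit reduces to the remaining gates.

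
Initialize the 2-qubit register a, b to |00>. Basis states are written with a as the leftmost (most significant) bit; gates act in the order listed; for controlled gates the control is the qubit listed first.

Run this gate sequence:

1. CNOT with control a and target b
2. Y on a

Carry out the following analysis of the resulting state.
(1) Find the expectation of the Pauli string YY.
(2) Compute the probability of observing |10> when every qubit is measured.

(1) In the final state, YY has expectation 0.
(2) A full measurement returns |10> with probability 1.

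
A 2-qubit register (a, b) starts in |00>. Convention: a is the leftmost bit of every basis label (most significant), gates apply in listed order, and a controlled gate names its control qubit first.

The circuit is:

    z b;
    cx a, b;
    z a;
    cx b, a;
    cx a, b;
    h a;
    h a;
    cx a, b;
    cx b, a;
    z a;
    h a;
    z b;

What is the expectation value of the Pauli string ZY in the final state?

The observable ZY averages to 0.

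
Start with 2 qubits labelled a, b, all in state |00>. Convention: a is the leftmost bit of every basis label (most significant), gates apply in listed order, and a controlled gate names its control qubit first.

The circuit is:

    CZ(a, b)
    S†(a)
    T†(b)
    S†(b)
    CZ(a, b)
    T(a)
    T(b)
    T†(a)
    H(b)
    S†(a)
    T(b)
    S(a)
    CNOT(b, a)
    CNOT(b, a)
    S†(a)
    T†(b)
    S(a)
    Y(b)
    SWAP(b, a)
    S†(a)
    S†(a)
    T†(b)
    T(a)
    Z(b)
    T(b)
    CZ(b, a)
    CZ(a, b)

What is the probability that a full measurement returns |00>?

The probability of measuring |00> is 1/2.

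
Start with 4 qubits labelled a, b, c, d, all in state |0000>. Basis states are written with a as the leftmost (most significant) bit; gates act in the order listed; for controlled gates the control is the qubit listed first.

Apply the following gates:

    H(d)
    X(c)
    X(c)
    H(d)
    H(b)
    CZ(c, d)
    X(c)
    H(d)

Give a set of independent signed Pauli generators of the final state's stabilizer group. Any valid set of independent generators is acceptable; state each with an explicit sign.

The final state is stabilized by the group generated by +IXII, +IIIX, +ZIII, -IIZI; other independent generating sets are equally valid.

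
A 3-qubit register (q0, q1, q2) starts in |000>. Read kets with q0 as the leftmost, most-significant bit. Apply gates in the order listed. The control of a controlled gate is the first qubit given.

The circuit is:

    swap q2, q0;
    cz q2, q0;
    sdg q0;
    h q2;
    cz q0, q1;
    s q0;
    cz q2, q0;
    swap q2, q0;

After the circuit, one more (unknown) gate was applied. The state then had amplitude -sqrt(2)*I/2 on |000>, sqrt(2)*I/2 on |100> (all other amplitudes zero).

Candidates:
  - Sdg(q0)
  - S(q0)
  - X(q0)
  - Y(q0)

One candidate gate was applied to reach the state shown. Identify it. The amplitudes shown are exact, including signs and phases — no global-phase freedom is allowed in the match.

It was Y(q0) that produced the state shown.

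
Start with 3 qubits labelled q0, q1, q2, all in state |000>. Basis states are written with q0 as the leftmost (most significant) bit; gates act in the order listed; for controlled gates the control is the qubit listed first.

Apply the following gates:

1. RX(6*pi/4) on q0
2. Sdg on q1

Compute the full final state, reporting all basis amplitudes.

The resulting statevector has amplitude -sqrt(2)/2 on |000>, -sqrt(2)*I/2 on |100>, and 0 on every other basis state.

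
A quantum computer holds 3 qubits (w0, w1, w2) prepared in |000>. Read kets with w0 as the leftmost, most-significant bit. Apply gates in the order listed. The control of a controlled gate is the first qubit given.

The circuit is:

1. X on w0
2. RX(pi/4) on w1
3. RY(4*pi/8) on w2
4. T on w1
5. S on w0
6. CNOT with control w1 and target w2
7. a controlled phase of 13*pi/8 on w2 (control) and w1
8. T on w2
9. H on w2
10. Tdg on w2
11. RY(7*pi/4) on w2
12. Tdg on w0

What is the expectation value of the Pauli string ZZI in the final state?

The observable ZZI averages to -sqrt(2)/2.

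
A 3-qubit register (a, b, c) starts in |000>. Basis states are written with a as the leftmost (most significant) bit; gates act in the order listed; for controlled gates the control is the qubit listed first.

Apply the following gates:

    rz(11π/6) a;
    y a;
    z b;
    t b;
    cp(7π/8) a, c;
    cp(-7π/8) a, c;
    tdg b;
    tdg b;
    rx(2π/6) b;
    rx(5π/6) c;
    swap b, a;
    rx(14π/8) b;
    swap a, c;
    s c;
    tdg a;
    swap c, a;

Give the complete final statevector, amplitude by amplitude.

The final amplitudes are sqrt(2 - sqrt(2))*(-3*sqrt(2) + sqrt(6))*exp(I*pi/12)/16 on |000>, sqrt(2 - sqrt(2))*(sqrt(6) + 3*sqrt(2))*exp(I*pi/3)/16 on |001>, sqrt(sqrt(2) + 2)*(-sqrt(6) + 3*sqrt(2))*exp(7*I*pi/12)/16 on |010>, (-3*sqrt(2) - sqrt(6))*sqrt(sqrt(2) + 2)*exp(5*I*pi/6)/16 on |011>, sqrt(2 - sqrt(2))*(-sqrt(6) + sqrt(2))*exp(I*pi/12)/16 on |100>, sqrt(2 - sqrt(2))*(sqrt(2) + sqrt(6))*exp(I*pi/3)/16 on |101>, (-sqrt(2) + sqrt(6))*sqrt(sqrt(2) + 2)*exp(7*I*pi/12)/16 on |110>, sqrt(sqrt(2) + 2)*(-sqrt(6) - sqrt(2))*exp(5*I*pi/6)/16 on |111>. Key observation: steps 4-7 multiply out to the identity, so the circuit reduces to the remaining gates.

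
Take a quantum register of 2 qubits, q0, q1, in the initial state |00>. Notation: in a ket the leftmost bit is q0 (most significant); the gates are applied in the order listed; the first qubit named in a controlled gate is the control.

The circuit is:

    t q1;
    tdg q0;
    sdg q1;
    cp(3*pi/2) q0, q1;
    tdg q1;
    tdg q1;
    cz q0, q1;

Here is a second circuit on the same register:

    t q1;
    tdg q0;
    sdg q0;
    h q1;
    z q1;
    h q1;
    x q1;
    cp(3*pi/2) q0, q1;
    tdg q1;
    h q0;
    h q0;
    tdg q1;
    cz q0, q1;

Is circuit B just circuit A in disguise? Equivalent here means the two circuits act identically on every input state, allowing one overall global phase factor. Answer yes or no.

No — the two circuits implement different unitaries, even allowing a global phase.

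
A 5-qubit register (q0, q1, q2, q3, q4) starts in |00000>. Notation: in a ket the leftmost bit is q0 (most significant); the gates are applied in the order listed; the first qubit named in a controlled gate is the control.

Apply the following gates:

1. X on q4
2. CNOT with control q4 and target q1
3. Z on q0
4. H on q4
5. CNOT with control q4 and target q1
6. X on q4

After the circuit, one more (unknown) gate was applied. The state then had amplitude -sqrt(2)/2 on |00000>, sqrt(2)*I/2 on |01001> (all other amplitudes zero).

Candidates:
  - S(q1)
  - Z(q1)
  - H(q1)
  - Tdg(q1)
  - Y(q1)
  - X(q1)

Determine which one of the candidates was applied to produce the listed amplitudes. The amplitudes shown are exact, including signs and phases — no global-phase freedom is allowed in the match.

The applied gate was S(q1).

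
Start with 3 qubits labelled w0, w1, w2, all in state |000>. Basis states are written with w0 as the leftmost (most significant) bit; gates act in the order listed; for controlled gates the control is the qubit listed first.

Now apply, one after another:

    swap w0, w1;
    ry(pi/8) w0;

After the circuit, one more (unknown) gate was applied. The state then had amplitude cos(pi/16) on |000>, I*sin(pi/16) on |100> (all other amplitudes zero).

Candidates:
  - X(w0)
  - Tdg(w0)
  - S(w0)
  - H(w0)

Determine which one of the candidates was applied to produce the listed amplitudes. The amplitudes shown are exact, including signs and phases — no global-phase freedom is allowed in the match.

It was S(w0) that produced the state shown.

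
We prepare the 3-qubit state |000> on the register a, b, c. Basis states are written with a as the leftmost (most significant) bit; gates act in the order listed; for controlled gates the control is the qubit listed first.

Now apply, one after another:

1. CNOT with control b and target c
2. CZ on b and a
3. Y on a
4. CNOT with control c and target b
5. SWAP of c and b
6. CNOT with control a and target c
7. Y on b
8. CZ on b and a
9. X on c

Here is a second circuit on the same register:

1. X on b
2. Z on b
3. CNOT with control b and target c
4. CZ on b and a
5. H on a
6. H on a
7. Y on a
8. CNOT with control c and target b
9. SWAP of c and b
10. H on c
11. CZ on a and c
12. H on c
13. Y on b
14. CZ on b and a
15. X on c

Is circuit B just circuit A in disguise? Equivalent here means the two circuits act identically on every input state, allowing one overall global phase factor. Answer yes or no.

No — the two circuits implement different unitaries, even allowing a global phase.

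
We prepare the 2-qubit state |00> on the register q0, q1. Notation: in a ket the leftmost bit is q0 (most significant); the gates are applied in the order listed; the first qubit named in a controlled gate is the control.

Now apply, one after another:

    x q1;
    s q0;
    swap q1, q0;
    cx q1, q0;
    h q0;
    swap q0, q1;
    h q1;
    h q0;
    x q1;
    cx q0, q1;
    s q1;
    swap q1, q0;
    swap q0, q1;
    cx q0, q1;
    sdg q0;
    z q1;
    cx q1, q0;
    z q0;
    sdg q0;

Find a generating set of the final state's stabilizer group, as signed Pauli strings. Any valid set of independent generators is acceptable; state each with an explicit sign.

The final state is stabilized by the group generated by +YI, +IZ; other independent generating sets are equally valid.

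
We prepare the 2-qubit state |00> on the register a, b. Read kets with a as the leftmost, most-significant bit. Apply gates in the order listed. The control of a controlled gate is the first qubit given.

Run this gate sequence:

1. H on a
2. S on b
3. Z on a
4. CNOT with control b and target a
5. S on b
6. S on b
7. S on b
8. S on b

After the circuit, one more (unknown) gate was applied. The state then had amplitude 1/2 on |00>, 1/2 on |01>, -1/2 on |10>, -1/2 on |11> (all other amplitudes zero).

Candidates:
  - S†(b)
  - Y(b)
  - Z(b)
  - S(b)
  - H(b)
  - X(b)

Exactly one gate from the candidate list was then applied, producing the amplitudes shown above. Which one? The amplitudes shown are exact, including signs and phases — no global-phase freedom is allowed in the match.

It was H(b) that produced the state shown. Key observation: steps 5-8 multiply out to the identity, so the circuit reduces to the remaining gates.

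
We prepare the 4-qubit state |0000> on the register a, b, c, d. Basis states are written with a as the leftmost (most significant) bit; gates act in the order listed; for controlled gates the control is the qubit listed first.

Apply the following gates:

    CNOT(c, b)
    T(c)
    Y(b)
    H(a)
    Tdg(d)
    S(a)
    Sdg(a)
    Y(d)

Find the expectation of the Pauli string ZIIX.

The expectation value of ZIIX is 0.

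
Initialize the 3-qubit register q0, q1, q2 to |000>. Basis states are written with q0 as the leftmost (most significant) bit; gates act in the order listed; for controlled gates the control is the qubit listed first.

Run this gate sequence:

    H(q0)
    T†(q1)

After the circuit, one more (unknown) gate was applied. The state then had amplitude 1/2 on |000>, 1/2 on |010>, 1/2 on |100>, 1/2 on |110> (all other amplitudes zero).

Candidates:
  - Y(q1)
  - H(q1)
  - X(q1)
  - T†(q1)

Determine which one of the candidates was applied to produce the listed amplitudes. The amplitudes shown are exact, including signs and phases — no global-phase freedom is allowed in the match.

The unique candidate consistent with the amplitudes is H(q1).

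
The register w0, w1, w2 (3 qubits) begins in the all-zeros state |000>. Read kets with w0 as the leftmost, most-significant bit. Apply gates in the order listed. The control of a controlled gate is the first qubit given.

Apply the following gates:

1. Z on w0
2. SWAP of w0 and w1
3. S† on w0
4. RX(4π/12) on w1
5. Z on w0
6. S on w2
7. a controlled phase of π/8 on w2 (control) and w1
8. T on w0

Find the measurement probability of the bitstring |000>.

Outcome |000> occurs with probability 3/4.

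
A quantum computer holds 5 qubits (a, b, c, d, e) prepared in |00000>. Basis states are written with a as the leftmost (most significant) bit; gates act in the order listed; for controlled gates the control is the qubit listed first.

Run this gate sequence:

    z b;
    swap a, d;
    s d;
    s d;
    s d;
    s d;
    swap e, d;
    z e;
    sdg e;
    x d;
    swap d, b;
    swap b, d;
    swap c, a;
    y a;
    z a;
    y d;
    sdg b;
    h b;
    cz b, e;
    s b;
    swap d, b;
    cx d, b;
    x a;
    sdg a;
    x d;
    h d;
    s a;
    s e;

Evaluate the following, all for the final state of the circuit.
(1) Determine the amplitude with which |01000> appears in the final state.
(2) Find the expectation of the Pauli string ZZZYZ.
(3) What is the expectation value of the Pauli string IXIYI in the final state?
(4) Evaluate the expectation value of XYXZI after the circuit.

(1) The amplitude on |01000> is -I/2. Key observation: the block from step 3 through step 6 cancels to the identity and can be dropped.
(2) The observable ZZZYZ averages to 0.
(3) The expectation value of IXIYI is 1.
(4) The expectation value of XYXZI is 0.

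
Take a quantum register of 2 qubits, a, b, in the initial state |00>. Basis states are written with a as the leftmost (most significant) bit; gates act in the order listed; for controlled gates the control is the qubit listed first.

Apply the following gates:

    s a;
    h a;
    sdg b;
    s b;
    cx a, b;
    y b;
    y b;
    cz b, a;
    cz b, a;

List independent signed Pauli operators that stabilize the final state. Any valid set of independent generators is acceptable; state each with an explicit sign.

The final state is stabilized by the group generated by +XX, +ZZ; other independent generating sets are equally valid. Key observation: gates 8-9 undo each other exactly, leaving only the rest of the circuit to track.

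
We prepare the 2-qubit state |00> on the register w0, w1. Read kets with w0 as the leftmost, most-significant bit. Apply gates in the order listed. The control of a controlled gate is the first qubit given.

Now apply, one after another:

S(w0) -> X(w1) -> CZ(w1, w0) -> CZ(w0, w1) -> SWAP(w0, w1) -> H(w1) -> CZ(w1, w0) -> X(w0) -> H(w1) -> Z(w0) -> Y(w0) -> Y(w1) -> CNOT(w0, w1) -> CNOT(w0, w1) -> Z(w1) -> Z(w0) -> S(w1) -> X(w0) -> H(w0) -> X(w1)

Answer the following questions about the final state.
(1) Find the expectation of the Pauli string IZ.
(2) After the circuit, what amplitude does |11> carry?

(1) The observable IZ averages to -1.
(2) |11> carries amplitude -sqrt(2)/2 in the final state.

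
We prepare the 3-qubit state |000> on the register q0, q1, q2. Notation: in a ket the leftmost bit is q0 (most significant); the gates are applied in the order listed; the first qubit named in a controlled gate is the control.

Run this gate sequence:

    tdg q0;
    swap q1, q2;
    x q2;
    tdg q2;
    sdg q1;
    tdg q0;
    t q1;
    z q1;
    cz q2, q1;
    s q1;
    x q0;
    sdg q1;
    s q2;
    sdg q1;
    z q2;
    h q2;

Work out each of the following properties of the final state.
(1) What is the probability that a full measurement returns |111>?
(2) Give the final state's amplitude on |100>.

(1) The probability of measuring |111> is 0.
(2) |100> carries amplitude -sqrt(2)*exp(I*pi/4)/2 in the final state.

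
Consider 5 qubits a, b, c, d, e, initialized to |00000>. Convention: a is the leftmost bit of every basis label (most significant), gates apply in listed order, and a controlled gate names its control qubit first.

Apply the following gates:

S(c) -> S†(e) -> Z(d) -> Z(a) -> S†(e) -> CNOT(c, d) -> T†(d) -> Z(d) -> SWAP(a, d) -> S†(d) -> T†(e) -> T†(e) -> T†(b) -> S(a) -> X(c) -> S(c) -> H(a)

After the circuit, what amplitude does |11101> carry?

The final state's coefficient on |11101> equals 0.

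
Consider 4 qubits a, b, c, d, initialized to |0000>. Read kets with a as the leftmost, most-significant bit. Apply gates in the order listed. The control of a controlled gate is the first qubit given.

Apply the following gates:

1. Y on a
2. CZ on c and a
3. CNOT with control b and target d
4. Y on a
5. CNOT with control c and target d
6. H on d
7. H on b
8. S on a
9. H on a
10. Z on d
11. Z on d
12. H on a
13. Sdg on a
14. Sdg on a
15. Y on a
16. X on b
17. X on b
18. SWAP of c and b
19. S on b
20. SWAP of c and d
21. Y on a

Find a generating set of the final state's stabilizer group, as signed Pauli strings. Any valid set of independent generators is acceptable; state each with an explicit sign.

The final state is stabilized by the group generated by +IIXI, +IIIX, +ZIII, +IZII; other independent generating sets are equally valid. Key observation: the block from step 8 through step 13 cancels to the identity and can be dropped.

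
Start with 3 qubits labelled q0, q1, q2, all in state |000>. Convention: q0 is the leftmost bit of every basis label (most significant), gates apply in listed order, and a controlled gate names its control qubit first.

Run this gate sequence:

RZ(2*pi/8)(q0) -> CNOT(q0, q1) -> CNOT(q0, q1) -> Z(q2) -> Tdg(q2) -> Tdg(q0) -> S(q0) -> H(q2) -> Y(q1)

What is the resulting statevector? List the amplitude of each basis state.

After the circuit, the state carries amplitude sqrt(2)*exp(3*I*pi/8)/2 on |010>, sqrt(2)*exp(3*I*pi/8)/2 on |011>, and 0 on every other basis state. Key observation: steps 2-3 multiply out to the identity, so the circuit reduces to the remaining gates.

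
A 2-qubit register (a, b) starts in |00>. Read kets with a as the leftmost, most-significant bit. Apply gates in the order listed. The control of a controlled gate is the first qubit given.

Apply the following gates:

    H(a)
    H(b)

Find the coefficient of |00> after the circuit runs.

The final state's coefficient on |00> equals 1/2.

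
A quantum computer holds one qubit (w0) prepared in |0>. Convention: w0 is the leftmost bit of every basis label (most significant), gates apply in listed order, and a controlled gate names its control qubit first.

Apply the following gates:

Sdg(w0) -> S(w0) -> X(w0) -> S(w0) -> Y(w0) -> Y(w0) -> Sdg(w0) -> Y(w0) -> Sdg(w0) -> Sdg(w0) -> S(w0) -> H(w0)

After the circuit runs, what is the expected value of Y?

In the final state, Y has expectation 0.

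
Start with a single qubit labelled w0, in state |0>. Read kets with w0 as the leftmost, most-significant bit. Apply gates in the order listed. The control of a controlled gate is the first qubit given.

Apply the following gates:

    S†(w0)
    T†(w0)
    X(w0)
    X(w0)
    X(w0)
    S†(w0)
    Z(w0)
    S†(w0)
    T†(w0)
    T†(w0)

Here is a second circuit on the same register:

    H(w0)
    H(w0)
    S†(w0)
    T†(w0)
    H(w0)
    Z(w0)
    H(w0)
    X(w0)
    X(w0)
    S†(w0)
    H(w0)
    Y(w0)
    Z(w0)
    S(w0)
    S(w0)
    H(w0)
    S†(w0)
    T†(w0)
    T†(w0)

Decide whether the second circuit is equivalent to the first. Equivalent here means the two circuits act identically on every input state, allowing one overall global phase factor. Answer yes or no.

No: there is an input state on which the two circuits produce genuinely different outputs (not merely differing by a phase).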